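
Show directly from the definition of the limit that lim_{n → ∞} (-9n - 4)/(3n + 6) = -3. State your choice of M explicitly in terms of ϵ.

M = (14/3)/ϵ

Fix ϵ > 0. For n ≥ 1, |(-9n - 4)/(3n + 6) + 3| = |42|/(3(3n + 6)) = 42/(3(3n + 6)).
Since 3n + 6 ≥ 3n for n ≥ 1, this is ≤ 42/(3·3n) = (14/3)/n.
So |(-9n - 4)/(3n + 6) + 3| < ϵ whenever n > (14/3)/ϵ.
Take M = (14/3)/ϵ. If n > M then |(-9n - 4)/(3n + 6) + 3| ≤ (14/3)/n < ϵ.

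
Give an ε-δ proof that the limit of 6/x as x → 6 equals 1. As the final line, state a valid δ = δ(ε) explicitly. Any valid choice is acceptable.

Fix ε > 0. We seek δ > 0 such that 0 < |x − 6| < δ implies |6/x − 1| < ε.
|6/x − 1| = 6·|6 − x|/(6·|x|) = 6|x − 6|/(6|x|).
Restrict δ ≤ 3. Then |x − 6| < 3 gives |x| > 3, so 6|x| > 18.
Then |6/x − 1| < 6|x − 6|/18, which is < ε when |x − 6| < 3ε.
Take δ = min(3, 3ε). Then 0 < |x − 6| < δ gives both |x − 6| < 3 and |x − 6| < 3ε, so |6/x − 1| < ε.

δ = min(3, 3ε)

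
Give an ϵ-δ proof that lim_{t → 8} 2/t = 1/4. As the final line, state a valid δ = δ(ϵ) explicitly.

δ = min(4, 16ϵ)

Fix ϵ > 0. We seek δ > 0 such that 0 < |t − 8| < δ implies |2/t − (1/4)| < ϵ.
|2/t − (1/4)| = 2·|8 − t|/(8·|t|) = 2|t − 8|/(8|t|).
Require δ ≤ 4 so that |t| > 8 − 4 = 4, hence 8|t| > 32.
Then |2/t − (1/4)| < 2|t − 8|/32, which is < ϵ when |t − 8| < 16ϵ.
Take δ = min(4, 16ϵ). Then 0 < |t − 8| < δ gives both |t − 8| < 4 and |t − 8| < 16ϵ, so |2/t − (1/4)| < ϵ.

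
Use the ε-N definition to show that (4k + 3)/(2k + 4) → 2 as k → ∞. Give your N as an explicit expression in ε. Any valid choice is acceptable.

N = (5/2)/ε

Fix ε > 0. For k ≥ 1, |(4k + 3)/(2k + 4) − 2| = |-10|/(2(2k + 4)) = 10/(2(2k + 4)).
Since 2k + 4 ≥ 2k for k ≥ 1, this is ≤ 10/(2·2k) = (5/2)/k.
So |(4k + 3)/(2k + 4) − 2| < ε whenever k > (5/2)/ε.
Take N = (5/2)/ε. If k > N then |(4k + 3)/(2k + 4) − 2| ≤ (5/2)/k < ε.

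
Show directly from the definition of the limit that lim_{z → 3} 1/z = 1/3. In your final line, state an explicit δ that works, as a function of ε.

Suppose ε > 0. We seek δ > 0 such that 0 < |z − 3| < δ implies |1/z − (1/3)| < ε.
|1/z − (1/3)| = |3 − z|/(3·|z|) = |z − 3|/(3|z|).
Restrict δ ≤ 3/2. Then |z − 3| < 3/2 gives |z| > 3/2, so 3|z| > 9/2.
Then |1/z − (1/3)| < |z − 3|/(9/2), which is < ε when |z − 3| < (9/2)ε.
Take δ = min(3/2, (9/2)ε). Then 0 < |z − 3| < δ gives both |z − 3| < 3/2 and |z − 3| < (9/2)ε, so |1/z − (1/3)| < ε.

δ = min(3/2, (9/2)ε)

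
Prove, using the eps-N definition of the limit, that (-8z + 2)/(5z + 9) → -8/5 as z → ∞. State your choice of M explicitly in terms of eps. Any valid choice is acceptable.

Fix eps > 0. We seek M > 0 such that z > M implies |(-8z + 2)/(5z + 9) + 8/5| < eps.
(-8z + 2)/(5z + 9) + 8/5 = (5(-8z + 2) − (-8)(5z + 9)) / (5(5z + 9)) = 82/(5(5z + 9)).
For z > 0 we have 5z + 9 > 5z, so |(-8z + 2)/(5z + 9) + 8/5| = 82/(5(5z + 9)) < 82/(5·5z) = (82/25)/z.
Thus |(-8z + 2)/(5z + 9) + 8/5| < eps whenever z > (82/25)/eps.
Take M = (82/25)/eps. If z > M then |(-8z + 2)/(5z + 9) + 8/5| < (82/25)/z < eps.

M = (82/25)/eps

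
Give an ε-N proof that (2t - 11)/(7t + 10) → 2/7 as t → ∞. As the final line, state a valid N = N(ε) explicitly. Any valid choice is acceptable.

N = (97/49)/ε

Let ε > 0 be given. We seek N > 0 such that t > N implies |(2t - 11)/(7t + 10) − (2/7)| < ε.
(2t - 11)/(7t + 10) − (2/7) = (7(2t - 11) − 2(7t + 10)) / (7(7t + 10)) = -97/(7(7t + 10)).
For t > 0 we have 7t + 10 > 7t, so |(2t - 11)/(7t + 10) − (2/7)| = 97/(7(7t + 10)) < 97/(7·7t) = (97/49)/t.
Thus |(2t - 11)/(7t + 10) − (2/7)| < ε whenever t > (97/49)/ε.
Take N = (97/49)/ε. If t > N then |(2t - 11)/(7t + 10) − (2/7)| < (97/49)/t < ε.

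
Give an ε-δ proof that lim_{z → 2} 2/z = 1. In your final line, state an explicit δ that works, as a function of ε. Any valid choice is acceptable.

δ = min(1, ε)

Let ε > 0 be given. We seek δ > 0 such that 0 < |z − 2| < δ implies |2/z − 1| < ε.
|2/z − 1| = 2·|2 − z|/(2·|z|) = 2|z − 2|/(2|z|).
Restrict δ ≤ 1. Then |z − 2| < 1 gives |z| > 1, so 2|z| > 2.
Then |2/z − 1| < 2|z − 2|/2, which is < ε when |z − 2| < ε.
Take δ = min(1, ε). Then 0 < |z − 2| < δ gives both |z − 2| < 1 and |z − 2| < ε, so |2/z − 1| < ε.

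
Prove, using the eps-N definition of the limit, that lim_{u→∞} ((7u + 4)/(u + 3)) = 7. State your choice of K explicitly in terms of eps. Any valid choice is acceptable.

K = 17/eps

Suppose eps > 0. We seek K > 0 such that u > K implies |(7u + 4)/(u + 3) − 7| < eps.
(7u + 4)/(u + 3) − 7 = ((7u + 4) − 7(u + 3)) / ((u + 3)) = -17/((u + 3)).
For u > 0 we have u + 3 > u, so |(7u + 4)/(u + 3) − 7| = 17/((u + 3)) < 17/(u) = 17/u.
Thus |(7u + 4)/(u + 3) − 7| < eps whenever u > 17/eps.
Take K = 17/eps. If u > K then |(7u + 4)/(u + 3) − 7| < 17/u < eps.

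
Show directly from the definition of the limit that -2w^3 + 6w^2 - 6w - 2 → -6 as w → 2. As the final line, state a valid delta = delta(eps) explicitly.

delta = min(1, eps/26)

Suppose eps > 0. We want delta > 0 such that 0 < |w − 2| < delta implies |(-2w^3 + 6w^2 - 6w - 2) + 6| < eps.
(-2w^3 + 6w^2 - 6w - 2) + 6 = -2w^3 + 6w^2 - 6w + 4 = (w − 2)(-2w^2 + 2w - 2).
So |(-2w^3 + 6w^2 - 6w - 2) + 6| = |w − 2|·|-2w^2 + 2w - 2|.
Assume first that |w − 2| < 1, so |w| < 3. Then |-2w^2 + 2w - 2| ≤ 2·3^2 + 2·3 + 2 = 26.
Hence |(-2w^3 + 6w^2 - 6w - 2) + 6| ≤ 26|w − 2| < eps provided |w − 2| < eps/26.
Take delta = min(1, eps/26). Then 0 < |w − 2| < delta gives both |w − 2| < 1 and |w − 2| < eps/26, so |(-2w^3 + 6w^2 - 6w - 2) + 6| < eps.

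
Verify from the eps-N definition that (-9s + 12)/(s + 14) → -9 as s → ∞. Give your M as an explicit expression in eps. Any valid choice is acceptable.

M = 138/eps

Suppose eps > 0. We seek M > 0 such that s > M implies |(-9s + 12)/(s + 14) + 9| < eps.
(-9s + 12)/(s + 14) + 9 = ((-9s + 12) − (-9)(s + 14)) / ((s + 14)) = 138/((s + 14)).
For s > 0 we have s + 14 > s, so |(-9s + 12)/(s + 14) + 9| = 138/((s + 14)) < 138/(s) = 138/s.
Thus |(-9s + 12)/(s + 14) + 9| < eps whenever s > 138/eps.
Take M = 138/eps. If s > M then |(-9s + 12)/(s + 14) + 9| < 138/s < eps.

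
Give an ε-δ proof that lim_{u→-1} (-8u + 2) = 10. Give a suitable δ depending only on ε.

δ = ε/8

Let ε > 0 be given. We need δ > 0 so that 0 < |u + 1| < δ implies |(-8u + 2) − 10| < ε.
|(-8u + 2) − 10| = |-8u - 8| = 8|u + 1|.
So 8|u + 1| < ε exactly when |u + 1| < ε/8.
Take δ = ε/8. If 0 < |u + 1| < δ then |(-8u + 2) − 10| = 8|u + 1| < 8·(ε/8) = ε.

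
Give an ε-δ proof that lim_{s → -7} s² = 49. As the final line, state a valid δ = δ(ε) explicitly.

δ = min(1, ε/15)

Fix ε > 0. We seek δ > 0 with 0 < |s + 7| < δ ⇒ |s² − 49| < ε.
Factor: s² − 49 = (s + 7)(s - 7), so |s² − 49| = |s + 7|·|s - 7|.
Impose δ ≤ 1 so that |s| < 8; then |s - 7| ≤ 15.
Hence |s² − 49| ≤ 15|s + 7|, which is < ε once |s + 7| < ε/15.
Take δ = min(1, ε/15). If 0 < |s + 7| < δ then both bounds hold and |s² − 49| ≤ 15|s + 7| < 15·(ε/15) = ε.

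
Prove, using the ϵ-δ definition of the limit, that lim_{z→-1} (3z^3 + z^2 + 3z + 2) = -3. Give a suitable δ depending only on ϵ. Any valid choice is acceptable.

δ = min(1, ϵ/21)

Let ϵ > 0 be given. We want δ > 0 such that 0 < |z + 1| < δ implies |(3z^3 + z^2 + 3z + 2) + 3| < ϵ.
(3z^3 + z^2 + 3z + 2) + 3 = 3z^3 + z^2 + 3z + 5 = (z + 1)(3z^2 - 2z + 5).
So |(3z^3 + z^2 + 3z + 2) + 3| = |z + 1|·|3z^2 - 2z + 5|.
Require δ ≤ 1. Then |z + 1| < 1 gives |z| < 2, and by the triangle inequality |3z^2 - 2z + 5| ≤ 3·2^2 + 2·2 + 5 = 21.
Hence |(3z^3 + z^2 + 3z + 2) + 3| ≤ 21|z + 1| < ϵ provided |z + 1| < ϵ/21.
Take δ = min(1, ϵ/21). Then 0 < |z + 1| < δ gives both |z + 1| < 1 and |z + 1| < ϵ/21, so |(3z^3 + z^2 + 3z + 2) + 3| < ϵ.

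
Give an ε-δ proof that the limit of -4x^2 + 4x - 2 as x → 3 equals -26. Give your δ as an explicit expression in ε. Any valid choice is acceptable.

Fix ε > 0. We want δ > 0 such that 0 < |x − 3| < δ implies |(-4x^2 + 4x - 2) + 26| < ε.
(-4x^2 + 4x - 2) + 26 = -4x^2 + 4x + 24 = (x − 3)(-4x - 8).
So |(-4x^2 + 4x - 2) + 26| = |x − 3|·|-4x - 8|.
Require δ ≤ 1. Then |x − 3| < 1 gives |x| < 4, and by the triangle inequality |-4x - 8| ≤ 4·4 + 8 = 24.
Hence |(-4x^2 + 4x - 2) + 26| ≤ 24|x − 3| < ε provided |x − 3| < ε/24.
Choosing δ = min(1, ε/24) ensures both conditions, hence |(-4x^2 + 4x - 2) + 26| < ε.

δ = min(1, ε/24)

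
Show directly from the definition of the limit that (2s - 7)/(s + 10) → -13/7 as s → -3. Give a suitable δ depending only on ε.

Suppose ε > 0. We want δ > 0 with 0 < |s + 3| < δ ⇒ |(2s - 7)/(s + 10) + 13/7| < ε.
Combining over a common denominator, (2s - 7)/(s + 10) + 13/7 = [(2s - 7)·7 − (-13)·(s + 10)] / [7·(s + 10)] = 27(s + 3) / (7(s + 10)).
So |(2s - 7)/(s + 10) + 13/7| = 27|s + 3| / (7·|s + 10|).
Require δ ≤ 7/2, so |s + 10| ≥ |7| − |s + 3| > 7 − 7/2 = 7/2.
Hence |(2s - 7)/(s + 10) + 13/7| < 27|s + 3|/(7·(7/2)) = (54/49)|s + 3|, which is < ε once |s + 3| < (49/54)ε.
Take δ = min(7/2, (49/54)ε). Then 0 < |s + 3| < δ forces both bounds, so |(2s - 7)/(s + 10) + 13/7| < ε.

δ = min(7/2, (49/54)ε)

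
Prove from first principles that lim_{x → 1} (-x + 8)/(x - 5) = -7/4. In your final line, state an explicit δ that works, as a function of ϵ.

δ = min(2, (8/3)ϵ)

Let ϵ > 0. We want δ > 0 with 0 < |x − 1| < δ ⇒ |(-x + 8)/(x - 5) + 7/4| < ϵ.
Combining over a common denominator, (-x + 8)/(x - 5) + 7/4 = [(-x + 8)·(-4) − 7·(x - 5)] / [(-4)·(x - 5)] = -3(x − 1) / ((-4)(x - 5)).
So |(-x + 8)/(x - 5) + 7/4| = 3|x − 1| / (4·|x − 5|).
Require δ ≤ 2, so |x − 5| ≥ |-4| − |x − 1| > 4 − 2 = 2.
Hence |(-x + 8)/(x - 5) + 7/4| < 3|x − 1|/(4·2) = (3/8)|x − 1|, which is < ϵ once |x − 1| < (8/3)ϵ.
Take δ = min(2, (8/3)ϵ). Then 0 < |x − 1| < δ forces both bounds, so |(-x + 8)/(x - 5) + 7/4| < ϵ.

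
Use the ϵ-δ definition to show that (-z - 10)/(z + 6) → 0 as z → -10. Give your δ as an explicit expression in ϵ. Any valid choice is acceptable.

Let ϵ > 0 be given. We want δ > 0 with 0 < |z + 10| < δ ⇒ |(-z - 10)/(z + 6) − 0| < ϵ.
Combining over a common denominator, (-z - 10)/(z + 6) − 0 = [(-z - 10)·(-4) − 0·(z + 6)] / [(-4)·(z + 6)] = 4(z + 10) / ((-4)(z + 6)).
So |(-z - 10)/(z + 6) − 0| = 4|z + 10| / (4·|z + 6|).
Restrict δ ≤ 2. Then |z + 10| < 2 gives |z + 6| = |(z + 10) + (-4)| ≥ 4 − 2 = 2.
Hence |(-z - 10)/(z + 6) − 0| < 4|z + 10|/(4·2) = (1/2)|z + 10|, which is < ϵ once |z + 10| < 2ϵ.
Take δ = min(2, 2ϵ). Then 0 < |z + 10| < δ forces both bounds, so |(-z - 10)/(z + 6) − 0| < ϵ.

δ = min(2, 2ϵ)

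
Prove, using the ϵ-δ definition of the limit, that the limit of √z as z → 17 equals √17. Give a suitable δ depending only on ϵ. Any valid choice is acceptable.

δ = min(17, √17·ϵ)

Let ϵ > 0. We want δ > 0 such that 0 < |z − 17| < δ implies |√z − √17| < ϵ.
Multiplying by the conjugate, |√z − √17| = |z − 17|/(√z + √17).
Restrict δ ≤ 17 so that |z − 17| < 17 forces z > 0, and then √z + √17 > √17.
Hence |√z − √17| < |z − 17|/√17, which is < ϵ once |z − 17| < √17·ϵ.
Take δ = min(17, √17·ϵ). If 0 < |z − 17| < δ then z > 0 and |√z − √17| < |z − 17|/√17 < ϵ.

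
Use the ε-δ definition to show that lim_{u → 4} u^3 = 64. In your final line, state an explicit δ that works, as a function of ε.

δ = min(2, ε/76)

Suppose ε > 0. We seek δ > 0 with 0 < |u − 4| < δ ⇒ |u^3 − 64| < ε.
Factor: u^3 − 64 = (u − 4)(u^2 + 4u + 16), so |u^3 − 64| = |u − 4|·|u^2 + 4u + 16|.
Impose δ ≤ 2 so that |u| < 6; then |u^2 + 4u + 16| ≤ 76.
Hence |u^3 − 64| ≤ 76|u − 4|, which is < ε once |u − 4| < ε/76.
Take δ = min(2, ε/76). If 0 < |u − 4| < δ then both bounds hold and |u^3 − 64| ≤ 76|u − 4| < 76·(ε/76) = ε.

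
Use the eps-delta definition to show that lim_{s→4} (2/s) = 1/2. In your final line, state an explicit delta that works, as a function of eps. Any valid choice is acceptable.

Suppose eps > 0. We seek delta > 0 such that 0 < |s − 4| < delta implies |2/s − (1/2)| < eps.
|2/s − (1/2)| = 2·|4 − s|/(4·|s|) = 2|s − 4|/(4|s|).
Require delta ≤ 2 so that |s| > 4 − 2 = 2, hence 4|s| > 8.
Then |2/s − (1/2)| < 2|s − 4|/8, which is < eps when |s − 4| < 4eps.
Take delta = min(2, 4eps). Then 0 < |s − 4| < delta gives both |s − 4| < 2 and |s − 4| < 4eps, so |2/s − (1/2)| < eps.

delta = min(2, 4eps)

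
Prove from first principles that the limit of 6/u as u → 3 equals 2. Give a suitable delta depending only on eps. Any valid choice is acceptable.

delta = min(3/2, (3/4)eps)

Let eps > 0. We seek delta > 0 such that 0 < |u − 3| < delta implies |6/u − 2| < eps.
|6/u − 2| = 6·|3 − u|/(3·|u|) = 6|u − 3|/(3|u|).
Require delta ≤ 3/2 so that |u| > 3 − 3/2 = 3/2, hence 3|u| > 9/2.
Then |6/u − 2| < 6|u − 3|/(9/2), which is < eps when |u − 3| < (3/4)eps.
Take delta = min(3/2, (3/4)eps). Then 0 < |u − 3| < delta gives both |u − 3| < 3/2 and |u − 3| < (3/4)eps, so |6/u − 2| < eps.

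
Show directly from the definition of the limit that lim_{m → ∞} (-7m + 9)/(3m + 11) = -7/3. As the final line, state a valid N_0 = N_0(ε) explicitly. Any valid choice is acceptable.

N_0 = (104/9)/ε

Fix ε > 0. For m ≥ 1, |(-7m + 9)/(3m + 11) + 7/3| = |104|/(3(3m + 11)) = 104/(3(3m + 11)).
Since 3m + 11 ≥ 3m for m ≥ 1, this is ≤ 104/(3·3m) = (104/9)/m.
So |(-7m + 9)/(3m + 11) + 7/3| < ε whenever m > (104/9)/ε.
Take N_0 = (104/9)/ε. If m > N_0 then |(-7m + 9)/(3m + 11) + 7/3| ≤ (104/9)/m < ε.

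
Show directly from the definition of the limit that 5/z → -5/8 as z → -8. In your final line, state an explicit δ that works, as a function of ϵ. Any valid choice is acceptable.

Let ϵ > 0. We seek δ > 0 such that 0 < |z + 8| < δ implies |5/z + 5/8| < ϵ.
|5/z + 5/8| = 5·|-8 − z|/(8·|z|) = 5|z + 8|/(8|z|).
Restrict δ ≤ 4. Then |z + 8| < 4 gives |z| > 4, so 8|z| > 32.
Then |5/z + 5/8| < 5|z + 8|/32, which is < ϵ when |z + 8| < (32/5)ϵ.
Take δ = min(4, (32/5)ϵ). Then 0 < |z + 8| < δ gives both |z + 8| < 4 and |z + 8| < (32/5)ϵ, so |5/z + 5/8| < ϵ.

δ = min(4, (32/5)ϵ)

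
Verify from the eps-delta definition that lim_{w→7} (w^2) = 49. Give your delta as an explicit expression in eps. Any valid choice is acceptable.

delta = min(1, eps/15)

Let eps > 0. We seek delta > 0 with 0 < |w − 7| < delta ⇒ |w^2 − 49| < eps.
Factor: w^2 − 49 = (w − 7)(w + 7), so |w^2 − 49| = |w − 7|·|w + 7|.
Impose delta ≤ 1 so that |w| < 8; then |w + 7| ≤ 15.
Hence |w^2 − 49| ≤ 15|w − 7|, which is < eps once |w − 7| < eps/15.
Take delta = min(1, eps/15). If 0 < |w − 7| < delta then both bounds hold and |w^2 − 49| ≤ 15|w − 7| < 15·(eps/15) = eps.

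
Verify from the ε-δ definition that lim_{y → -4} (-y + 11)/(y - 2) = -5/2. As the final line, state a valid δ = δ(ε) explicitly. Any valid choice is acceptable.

Let ε > 0 be given. We want δ > 0 with 0 < |y + 4| < δ ⇒ |(-y + 11)/(y - 2) + 5/2| < ε.
Combining over a common denominator, (-y + 11)/(y - 2) + 5/2 = [(-y + 11)·(-6) − 15·(y - 2)] / [(-6)·(y - 2)] = -9(y + 4) / ((-6)(y - 2)).
So |(-y + 11)/(y - 2) + 5/2| = 9|y + 4| / (6·|y − 2|).
Restrict δ ≤ 3. Then |y + 4| < 3 gives |y − 2| = |(y + 4) + (-6)| ≥ 6 − 3 = 3.
Hence |(-y + 11)/(y - 2) + 5/2| < 9|y + 4|/(6·3) = (1/2)|y + 4|, which is < ε once |y + 4| < 2ε.
Take δ = min(3, 2ε). Then 0 < |y + 4| < δ forces both bounds, so |(-y + 11)/(y - 2) + 5/2| < ε.

δ = min(3, 2ε)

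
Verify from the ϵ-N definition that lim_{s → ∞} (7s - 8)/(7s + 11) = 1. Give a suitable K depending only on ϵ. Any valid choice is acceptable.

K = (19/7)/ϵ

Fix ϵ > 0. We seek K > 0 such that s > K implies |(7s - 8)/(7s + 11) − 1| < ϵ.
(7s - 8)/(7s + 11) − 1 = (7(7s - 8) − 7(7s + 11)) / (7(7s + 11)) = -133/(7(7s + 11)).
For s > 0 we have 7s + 11 > 7s, so |(7s - 8)/(7s + 11) − 1| = 133/(7(7s + 11)) < 133/(7·7s) = (19/7)/s.
Thus |(7s - 8)/(7s + 11) − 1| < ϵ whenever s > (19/7)/ϵ.
Take K = (19/7)/ϵ. If s > K then |(7s - 8)/(7s + 11) − 1| < (19/7)/s < ϵ.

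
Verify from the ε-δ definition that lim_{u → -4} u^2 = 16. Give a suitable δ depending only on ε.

Let ε > 0. We seek δ > 0 with 0 < |u + 4| < δ ⇒ |u^2 − 16| < ε.
Factor: u^2 − 16 = (u + 4)(u - 4), so |u^2 − 16| = |u + 4|·|u - 4|.
Restrict δ ≤ 1. Then |u + 4| < 1 gives |u| < 5, so by the triangle inequality |u - 4| ≤ 5 + 4 = 9.
Hence |u^2 − 16| ≤ 9|u + 4|, which is < ε once |u + 4| < ε/9.
Take δ = min(1, ε/9). If 0 < |u + 4| < δ then both bounds hold and |u^2 − 16| ≤ 9|u + 4| < 9·(ε/9) = ε.

δ = min(1, ε/9)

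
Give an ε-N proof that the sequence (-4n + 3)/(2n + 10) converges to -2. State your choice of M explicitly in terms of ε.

Suppose ε > 0. For n ≥ 1, |(-4n + 3)/(2n + 10) + 2| = |46|/(2(2n + 10)) = 46/(2(2n + 10)).
Since 2n + 10 ≥ 2n for n ≥ 1, this is ≤ 46/(2·2n) = (23/2)/n.
So |(-4n + 3)/(2n + 10) + 2| < ε whenever n > (23/2)/ε.
Take M = (23/2)/ε. If n > M then |(-4n + 3)/(2n + 10) + 2| ≤ (23/2)/n < ε.

M = (23/2)/ε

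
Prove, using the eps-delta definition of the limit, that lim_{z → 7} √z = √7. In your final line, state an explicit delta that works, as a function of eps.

Suppose eps > 0. We want delta > 0 such that 0 < |z − 7| < delta implies |√z − √7| < eps.
Multiplying by the conjugate, |√z − √7| = |z − 7|/(√z + √7).
Restrict delta ≤ 7 so that |z − 7| < 7 forces z > 0, and then √z + √7 > √7.
Hence |√z − √7| < |z − 7|/√7, which is < eps once |z − 7| < √7·eps.
Take delta = min(7, √7·eps). If 0 < |z − 7| < delta then z > 0 and |√z − √7| < |z − 7|/√7 < eps.

delta = min(7, √7·eps)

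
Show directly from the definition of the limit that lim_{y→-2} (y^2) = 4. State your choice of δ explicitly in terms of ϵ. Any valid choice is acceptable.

Fix ϵ > 0. We seek δ > 0 with 0 < |y + 2| < δ ⇒ |y^2 − 4| < ϵ.
Factor: y^2 − 4 = (y + 2)(y - 2), so |y^2 − 4| = |y + 2|·|y - 2|.
Impose δ ≤ 1 so that |y| < 3; then |y - 2| ≤ 5.
Hence |y^2 − 4| ≤ 5|y + 2|, which is < ϵ once |y + 2| < ϵ/5.
Take δ = min(1, ϵ/5). If 0 < |y + 2| < δ then both bounds hold and |y^2 − 4| ≤ 5|y + 2| < 5·(ϵ/5) = ϵ.

δ = min(1, ϵ/5)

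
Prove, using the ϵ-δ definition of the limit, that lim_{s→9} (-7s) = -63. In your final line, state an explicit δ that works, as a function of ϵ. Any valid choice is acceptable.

δ = ϵ/7

Fix ϵ > 0. We need δ > 0 so that 0 < |s − 9| < δ implies |(-7s) + 63| < ϵ.
|(-7s) + 63| = |-7s + 63| = 7|s − 9|.
Thus it suffices that |s − 9| < ϵ/7.
Take δ = ϵ/7. If 0 < |s − 9| < δ then |(-7s) + 63| = 7|s − 9| < 7·(ϵ/7) = ϵ.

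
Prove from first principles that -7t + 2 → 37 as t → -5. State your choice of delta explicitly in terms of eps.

delta = eps/7

Let eps > 0 be given. We need delta > 0 so that 0 < |t + 5| < delta implies |(-7t + 2) − 37| < eps.
|(-7t + 2) − 37| = |-7t - 35| = 7|t + 5|.
Thus it suffices that |t + 5| < eps/7.
Choosing delta = eps/7 gives |(-7t + 2) − 37| = 7|t + 5| < eps whenever |t + 5| < delta.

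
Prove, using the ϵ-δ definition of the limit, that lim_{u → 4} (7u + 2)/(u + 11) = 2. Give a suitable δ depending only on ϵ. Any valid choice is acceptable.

Let ϵ > 0 be given. We want δ > 0 with 0 < |u − 4| < δ ⇒ |(7u + 2)/(u + 11) − 2| < ϵ.
Combining over a common denominator, (7u + 2)/(u + 11) − 2 = [(7u + 2)·15 − 30·(u + 11)] / [15·(u + 11)] = 75(u − 4) / (15(u + 11)).
So |(7u + 2)/(u + 11) − 2| = 75|u − 4| / (15·|u + 11|).
Restrict δ ≤ 15/2. Then |u − 4| < 15/2 gives |u + 11| = |(u − 4) + 15| ≥ 15 − 15/2 = 15/2.
Hence |(7u + 2)/(u + 11) − 2| < 75|u − 4|/(15·(15/2)) = (2/3)|u − 4|, which is < ϵ once |u − 4| < (3/2)ϵ.
Take δ = min(15/2, (3/2)ϵ). Then 0 < |u − 4| < δ forces both bounds, so |(7u + 2)/(u + 11) − 2| < ϵ.

δ = min(15/2, (3/2)ϵ)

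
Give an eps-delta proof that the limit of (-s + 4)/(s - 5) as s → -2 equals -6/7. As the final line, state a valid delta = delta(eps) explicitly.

Suppose eps > 0. We want delta > 0 with 0 < |s + 2| < delta ⇒ |(-s + 4)/(s - 5) + 6/7| < eps.
Combining over a common denominator, (-s + 4)/(s - 5) + 6/7 = [(-s + 4)·(-7) − 6·(s - 5)] / [(-7)·(s - 5)] = 1(s + 2) / ((-7)(s - 5)).
So |(-s + 4)/(s - 5) + 6/7| = |s + 2| / (7·|s − 5|).
Restrict delta ≤ 7/2. Then |s + 2| < 7/2 gives |s − 5| = |(s + 2) + (-7)| ≥ 7 − 7/2 = 7/2.
Hence |(-s + 4)/(s - 5) + 6/7| < |s + 2|/(7·(7/2)) = (2/49)|s + 2|, which is < eps once |s + 2| < (49/2)eps.
Take delta = min(7/2, (49/2)eps). Then 0 < |s + 2| < delta forces both bounds, so |(-s + 4)/(s - 5) + 6/7| < eps.

delta = min(7/2, (49/2)eps)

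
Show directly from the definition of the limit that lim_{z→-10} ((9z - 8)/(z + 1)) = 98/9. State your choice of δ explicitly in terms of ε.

δ = min(9/2, (81/34)ε)

Fix ε > 0. We want δ > 0 with 0 < |z + 10| < δ ⇒ |(9z - 8)/(z + 1) − (98/9)| < ε.
Combining over a common denominator, (9z - 8)/(z + 1) − (98/9) = [(9z - 8)·(-9) − (-98)·(z + 1)] / [(-9)·(z + 1)] = 17(z + 10) / ((-9)(z + 1)).
So |(9z - 8)/(z + 1) − (98/9)| = 17|z + 10| / (9·|z + 1|).
Require δ ≤ 9/2, so |z + 1| ≥ |-9| − |z + 10| > 9 − 9/2 = 9/2.
Hence |(9z - 8)/(z + 1) − (98/9)| < 17|z + 10|/(9·(9/2)) = (34/81)|z + 10|, which is < ε once |z + 10| < (81/34)ε.
Take δ = min(9/2, (81/34)ε). Then 0 < |z + 10| < δ forces both bounds, so |(9z - 8)/(z + 1) − (98/9)| < ε.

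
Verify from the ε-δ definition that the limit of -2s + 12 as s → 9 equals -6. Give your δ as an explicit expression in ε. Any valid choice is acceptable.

δ = ε/2

Fix ε > 0. We need δ > 0 so that 0 < |s − 9| < δ implies |(-2s + 12) + 6| < ε.
|(-2s + 12) + 6| = |-2s + 18| = 2|s − 9|.
Thus it suffices that |s − 9| < ε/2.
Choosing δ = ε/2 gives |(-2s + 12) + 6| = 2|s − 9| < ε whenever |s − 9| < δ.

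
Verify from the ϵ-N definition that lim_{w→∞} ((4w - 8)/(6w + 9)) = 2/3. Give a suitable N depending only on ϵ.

Let ϵ > 0. We seek N > 0 such that w > N implies |(4w - 8)/(6w + 9) − (2/3)| < ϵ.
(4w - 8)/(6w + 9) − (2/3) = (6(4w - 8) − 4(6w + 9)) / (6(6w + 9)) = -84/(6(6w + 9)).
For w > 0 we have 6w + 9 > 6w, so |(4w - 8)/(6w + 9) − (2/3)| = 84/(6(6w + 9)) < 84/(6·6w) = (7/3)/w.
Thus |(4w - 8)/(6w + 9) − (2/3)| < ϵ whenever w > (7/3)/ϵ.
Take N = (7/3)/ϵ. If w > N then |(4w - 8)/(6w + 9) − (2/3)| < (7/3)/w < ϵ.

N = (7/3)/ϵ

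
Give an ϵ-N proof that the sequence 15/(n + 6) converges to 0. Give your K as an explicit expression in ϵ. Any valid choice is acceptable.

Suppose ϵ > 0. For n ≥ 1, |15/(n + 6) − 0| = 15/(n + 6) ≤ 15/n.
We need 15/n < ϵ, i.e. n > 15/ϵ.
Take K = 15/ϵ. If n > K then |15/(n + 6)| ≤ 15/n < ϵ.

K = 15/ϵ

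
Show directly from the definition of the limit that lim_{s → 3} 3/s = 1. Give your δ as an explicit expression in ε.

δ = min(3/2, (3/2)ε)

Fix ε > 0. We seek δ > 0 such that 0 < |s − 3| < δ implies |3/s − 1| < ε.
|3/s − 1| = 3·|3 − s|/(3·|s|) = 3|s − 3|/(3|s|).
Restrict δ ≤ 3/2. Then |s − 3| < 3/2 gives |s| > 3/2, so 3|s| > 9/2.
Then |3/s − 1| < 3|s − 3|/(9/2), which is < ε when |s − 3| < (3/2)ε.
Take δ = min(3/2, (3/2)ε). Then 0 < |s − 3| < δ gives both |s − 3| < 3/2 and |s − 3| < (3/2)ε, so |3/s − 1| < ε.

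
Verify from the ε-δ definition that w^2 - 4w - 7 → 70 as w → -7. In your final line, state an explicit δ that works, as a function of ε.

δ = min(1, ε/19)

Let ε > 0 be given. We want δ > 0 such that 0 < |w + 7| < δ implies |(w^2 - 4w - 7) − 70| < ε.
(w^2 - 4w - 7) − 70 = w^2 - 4w - 77 = (w + 7)(w - 11).
So |(w^2 - 4w - 7) − 70| = |w + 7|·|w - 11|.
Require δ ≤ 1. Then |w + 7| < 1 gives |w| < 8, and by the triangle inequality |w - 11| ≤ 8 + 11 = 19.
Hence |(w^2 - 4w - 7) − 70| ≤ 19|w + 7| < ε provided |w + 7| < ε/19.
Choosing δ = min(1, ε/19) ensures both conditions, hence |(w^2 - 4w - 7) − 70| < ε.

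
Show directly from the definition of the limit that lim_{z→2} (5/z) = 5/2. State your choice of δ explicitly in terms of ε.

δ = min(1, (2/5)ε)

Fix ε > 0. We seek δ > 0 such that 0 < |z − 2| < δ implies |5/z − (5/2)| < ε.
|5/z − (5/2)| = 5·|2 − z|/(2·|z|) = 5|z − 2|/(2|z|).
Restrict δ ≤ 1. Then |z − 2| < 1 gives |z| > 1, so 2|z| > 2.
Then |5/z − (5/2)| < 5|z − 2|/2, which is < ε when |z − 2| < (2/5)ε.
Take δ = min(1, (2/5)ε). Then 0 < |z − 2| < δ gives both |z − 2| < 1 and |z − 2| < (2/5)ε, so |5/z − (5/2)| < ε.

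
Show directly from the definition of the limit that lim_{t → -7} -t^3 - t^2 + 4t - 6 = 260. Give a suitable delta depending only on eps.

Let eps > 0. We want delta > 0 such that 0 < |t + 7| < delta implies |(-t^3 - t^2 + 4t - 6) − 260| < eps.
(-t^3 - t^2 + 4t - 6) − 260 = -t^3 - t^2 + 4t - 266 = (t + 7)(-t^2 + 6t - 38).
So |(-t^3 - t^2 + 4t - 6) − 260| = |t + 7|·|-t^2 + 6t - 38|.
Assume first that |t + 7| < 1, so |t| < 8. Then |-t^2 + 6t - 38| ≤ 8^2 + 6·8 + 38 = 150.
Hence |(-t^3 - t^2 + 4t - 6) − 260| ≤ 150|t + 7| < eps provided |t + 7| < eps/150.
Take delta = min(1, eps/150). Then 0 < |t + 7| < delta gives both |t + 7| < 1 and |t + 7| < eps/150, so |(-t^3 - t^2 + 4t - 6) − 260| < eps.

delta = min(1, eps/150)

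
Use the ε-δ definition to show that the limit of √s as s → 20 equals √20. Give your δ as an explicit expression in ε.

δ = min(20, √20·ε)

Let ε > 0 be given. We want δ > 0 such that 0 < |s − 20| < δ implies |√s − √20| < ε.
Rationalise: √s − √20 = (s − 20)/(√s + √20), so |√s − √20| = |s − 20|/(√s + √20).
Restrict δ ≤ 20 so that |s − 20| < 20 forces s > 0, and then √s + √20 > √20.
Hence |√s − √20| < |s − 20|/√20, which is < ε once |s − 20| < √20·ε.
Take δ = min(20, √20·ε). If 0 < |s − 20| < δ then s > 0 and |√s − √20| < |s − 20|/√20 < ε.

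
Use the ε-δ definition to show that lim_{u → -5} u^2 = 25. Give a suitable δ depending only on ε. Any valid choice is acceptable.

δ = min(1, ε/11)

Let ε > 0 be given. We seek δ > 0 with 0 < |u + 5| < δ ⇒ |u^2 − 25| < ε.
Factor: u^2 − 25 = (u + 5)(u - 5), so |u^2 − 25| = |u + 5|·|u - 5|.
Impose δ ≤ 1 so that |u| < 6; then |u - 5| ≤ 11.
Hence |u^2 − 25| ≤ 11|u + 5|, which is < ε once |u + 5| < ε/11.
Take δ = min(1, ε/11). If 0 < |u + 5| < δ then both bounds hold and |u^2 − 25| ≤ 11|u + 5| < 11·(ε/11) = ε.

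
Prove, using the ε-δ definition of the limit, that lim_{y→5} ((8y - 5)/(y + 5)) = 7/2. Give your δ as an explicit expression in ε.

δ = min(5, (10/9)ε)

Let ε > 0 be given. We want δ > 0 with 0 < |y − 5| < δ ⇒ |(8y - 5)/(y + 5) − (7/2)| < ε.
Combining over a common denominator, (8y - 5)/(y + 5) − (7/2) = [(8y - 5)·10 − 35·(y + 5)] / [10·(y + 5)] = 45(y − 5) / (10(y + 5)).
So |(8y - 5)/(y + 5) − (7/2)| = 45|y − 5| / (10·|y + 5|).
Restrict δ ≤ 5. Then |y − 5| < 5 gives |y + 5| = |(y − 5) + 10| ≥ 10 − 5 = 5.
Hence |(8y - 5)/(y + 5) − (7/2)| < 45|y − 5|/(10·5) = (9/10)|y − 5|, which is < ε once |y − 5| < (10/9)ε.
Take δ = min(5, (10/9)ε). Then 0 < |y − 5| < δ forces both bounds, so |(8y - 5)/(y + 5) − (7/2)| < ε.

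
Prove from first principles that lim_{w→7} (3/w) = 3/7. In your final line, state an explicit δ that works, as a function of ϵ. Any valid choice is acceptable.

Let ϵ > 0 be given. We seek δ > 0 such that 0 < |w − 7| < δ implies |3/w − (3/7)| < ϵ.
|3/w − (3/7)| = 3·|7 − w|/(7·|w|) = 3|w − 7|/(7|w|).
Restrict δ ≤ 7/2. Then |w − 7| < 7/2 gives |w| > 7/2, so 7|w| > 49/2.
Then |3/w − (3/7)| < 3|w − 7|/(49/2), which is < ϵ when |w − 7| < (49/6)ϵ.
Take δ = min(7/2, (49/6)ϵ). Then 0 < |w − 7| < δ gives both |w − 7| < 7/2 and |w − 7| < (49/6)ϵ, so |3/w − (3/7)| < ϵ.

δ = min(7/2, (49/6)ϵ)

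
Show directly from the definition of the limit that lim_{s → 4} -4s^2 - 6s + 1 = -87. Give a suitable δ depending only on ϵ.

Let ϵ > 0. We want δ > 0 such that 0 < |s − 4| < δ implies |(-4s^2 - 6s + 1) + 87| < ϵ.
(-4s^2 - 6s + 1) + 87 = -4s^2 - 6s + 88 = (s − 4)(-4s - 22).
So |(-4s^2 - 6s + 1) + 87| = |s − 4|·|-4s - 22|.
Assume first that |s − 4| < 1, so |s| < 5. Then |-4s - 22| ≤ 4·5 + 22 = 42.
Hence |(-4s^2 - 6s + 1) + 87| ≤ 42|s − 4| < ϵ provided |s − 4| < ϵ/42.
Take δ = min(1, ϵ/42). Then 0 < |s − 4| < δ gives both |s − 4| < 1 and |s − 4| < ϵ/42, so |(-4s^2 - 6s + 1) + 87| < ϵ.

δ = min(1, ϵ/42)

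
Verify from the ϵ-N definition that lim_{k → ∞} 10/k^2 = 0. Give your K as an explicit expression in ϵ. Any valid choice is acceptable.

Let ϵ > 0 be given. For k ≥ 1, |10/k^2 − 0| = 10/k^2.
10/k^2 < ϵ ⇔ k^2 > 10/ϵ ⇔ k > (10/ϵ)^{1/2}.
Take K = (10/ϵ)^{1/2}. Then k > K implies 10/k^2 < ϵ.

K = (10/ϵ)^{1/2}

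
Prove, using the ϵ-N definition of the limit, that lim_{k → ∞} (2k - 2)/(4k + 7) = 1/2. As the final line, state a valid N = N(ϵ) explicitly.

Let ϵ > 0 be given. For k ≥ 1, |(2k - 2)/(4k + 7) − (1/2)| = |-22|/(4(4k + 7)) = 22/(4(4k + 7)).
Since 4k + 7 ≥ 4k for k ≥ 1, this is ≤ 22/(4·4k) = (11/8)/k.
So |(2k - 2)/(4k + 7) − (1/2)| < ϵ whenever k > (11/8)/ϵ.
Take N = (11/8)/ϵ. If k > N then |(2k - 2)/(4k + 7) − (1/2)| ≤ (11/8)/k < ϵ.

N = (11/8)/ϵ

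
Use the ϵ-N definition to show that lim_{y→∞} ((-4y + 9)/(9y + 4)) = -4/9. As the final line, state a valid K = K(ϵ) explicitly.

K = (97/81)/ϵ

Let ϵ > 0. We seek K > 0 such that y > K implies |(-4y + 9)/(9y + 4) + 4/9| < ϵ.
(-4y + 9)/(9y + 4) + 4/9 = (9(-4y + 9) − (-4)(9y + 4)) / (9(9y + 4)) = 97/(9(9y + 4)).
For y > 0 we have 9y + 4 > 9y, so |(-4y + 9)/(9y + 4) + 4/9| = 97/(9(9y + 4)) < 97/(9·9y) = (97/81)/y.
Thus |(-4y + 9)/(9y + 4) + 4/9| < ϵ whenever y > (97/81)/ϵ.
Take K = (97/81)/ϵ. If y > K then |(-4y + 9)/(9y + 4) + 4/9| < (97/81)/y < ϵ.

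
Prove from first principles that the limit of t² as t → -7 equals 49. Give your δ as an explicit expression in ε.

δ = min(1, ε/15)

Let ε > 0 be given. We seek δ > 0 with 0 < |t + 7| < δ ⇒ |t² − 49| < ε.
Factor: t² − 49 = (t + 7)(t - 7), so |t² − 49| = |t + 7|·|t - 7|.
Restrict δ ≤ 1. Then |t + 7| < 1 gives |t| < 8, so by the triangle inequality |t - 7| ≤ 8 + 7 = 15.
Hence |t² − 49| ≤ 15|t + 7|, which is < ε once |t + 7| < ε/15.
Take δ = min(1, ε/15). If 0 < |t + 7| < δ then both bounds hold and |t² − 49| ≤ 15|t + 7| < 15·(ε/15) = ε.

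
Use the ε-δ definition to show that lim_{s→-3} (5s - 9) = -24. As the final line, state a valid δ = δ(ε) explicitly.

Suppose ε > 0. We need δ > 0 so that 0 < |s + 3| < δ implies |(5s - 9) + 24| < ε.
|(5s - 9) + 24| = |5s + 15| = 5|s + 3|.
Thus it suffices that |s + 3| < ε/5.
Take δ = ε/5. If 0 < |s + 3| < δ then |(5s - 9) + 24| = 5|s + 3| < 5·(ε/5) = ε.

δ = ε/5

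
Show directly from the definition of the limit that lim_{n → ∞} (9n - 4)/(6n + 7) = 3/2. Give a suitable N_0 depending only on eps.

N_0 = (29/12)/eps

Suppose eps > 0. For n ≥ 1, |(9n - 4)/(6n + 7) − (3/2)| = |-87|/(6(6n + 7)) = 87/(6(6n + 7)).
Since 6n + 7 ≥ 6n for n ≥ 1, this is ≤ 87/(6·6n) = (29/12)/n.
So |(9n - 4)/(6n + 7) − (3/2)| < eps whenever n > (29/12)/eps.
Take N_0 = (29/12)/eps. If n > N_0 then |(9n - 4)/(6n + 7) − (3/2)| ≤ (29/12)/n < eps.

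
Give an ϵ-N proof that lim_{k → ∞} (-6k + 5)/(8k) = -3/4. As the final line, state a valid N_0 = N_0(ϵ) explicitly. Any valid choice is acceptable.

Fix ϵ > 0. For k ≥ 1, |(-6k + 5)/(8k) + 3/4| = |40|/(8(8k)) = 40/(8(8k)).
Since 8k ≥ 8k for k ≥ 1, this is ≤ 40/(8·8k) = (5/8)/k.
So |(-6k + 5)/(8k) + 3/4| < ϵ whenever k > (5/8)/ϵ.
Take N_0 = (5/8)/ϵ. If k > N_0 then |(-6k + 5)/(8k) + 3/4| ≤ (5/8)/k < ϵ.

N_0 = (5/8)/ϵ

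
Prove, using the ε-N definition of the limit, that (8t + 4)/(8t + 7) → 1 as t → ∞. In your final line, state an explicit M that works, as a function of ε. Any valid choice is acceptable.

Let ε > 0 be given. We seek M > 0 such that t > M implies |(8t + 4)/(8t + 7) − 1| < ε.
(8t + 4)/(8t + 7) − 1 = (8(8t + 4) − 8(8t + 7)) / (8(8t + 7)) = -24/(8(8t + 7)).
For t > 0 we have 8t + 7 > 8t, so |(8t + 4)/(8t + 7) − 1| = 24/(8(8t + 7)) < 24/(8·8t) = (3/8)/t.
Thus |(8t + 4)/(8t + 7) − 1| < ε whenever t > (3/8)/ε.
Take M = (3/8)/ε. If t > M then |(8t + 4)/(8t + 7) − 1| < (3/8)/t < ε.

M = (3/8)/ε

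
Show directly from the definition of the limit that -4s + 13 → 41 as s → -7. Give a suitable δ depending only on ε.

δ = ε/4

Let ε > 0. We need δ > 0 so that 0 < |s + 7| < δ implies |(-4s + 13) − 41| < ε.
|(-4s + 13) − 41| = |-4s - 28| = 4|s + 7|.
Thus it suffices that |s + 7| < ε/4.
Take δ = ε/4. If 0 < |s + 7| < δ then |(-4s + 13) − 41| = 4|s + 7| < 4·(ε/4) = ε.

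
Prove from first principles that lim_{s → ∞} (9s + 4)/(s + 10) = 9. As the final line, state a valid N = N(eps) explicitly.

N = 86/eps

Let eps > 0 be given. We seek N > 0 such that s > N implies |(9s + 4)/(s + 10) − 9| < eps.
(9s + 4)/(s + 10) − 9 = ((9s + 4) − 9(s + 10)) / ((s + 10)) = -86/((s + 10)).
For s > 0 we have s + 10 > s, so |(9s + 4)/(s + 10) − 9| = 86/((s + 10)) < 86/(s) = 86/s.
Thus |(9s + 4)/(s + 10) − 9| < eps whenever s > 86/eps.
Take N = 86/eps. If s > N then |(9s + 4)/(s + 10) − 9| < 86/s < eps.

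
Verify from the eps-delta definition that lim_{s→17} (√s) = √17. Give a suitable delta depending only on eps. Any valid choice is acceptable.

Let eps > 0. We want delta > 0 such that 0 < |s − 17| < delta implies |√s − √17| < eps.
Multiplying by the conjugate, |√s − √17| = |s − 17|/(√s + √17).
Restrict delta ≤ 17 so that |s − 17| < 17 forces s > 0, and then √s + √17 > √17.
Hence |√s − √17| < |s − 17|/√17, which is < eps once |s − 17| < √17·eps.
Take delta = min(17, √17·eps). If 0 < |s − 17| < delta then s > 0 and |√s − √17| < |s − 17|/√17 < eps.

delta = min(17, √17·eps)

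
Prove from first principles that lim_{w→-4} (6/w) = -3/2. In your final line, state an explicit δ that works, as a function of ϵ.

Let ϵ > 0 be given. We seek δ > 0 such that 0 < |w + 4| < δ implies |6/w + 3/2| < ϵ.
|6/w + 3/2| = 6·|-4 − w|/(4·|w|) = 6|w + 4|/(4|w|).
Restrict δ ≤ 2. Then |w + 4| < 2 gives |w| > 2, so 4|w| > 8.
Then |6/w + 3/2| < 6|w + 4|/8, which is < ϵ when |w + 4| < (4/3)ϵ.
Take δ = min(2, (4/3)ϵ). Then 0 < |w + 4| < δ gives both |w + 4| < 2 and |w + 4| < (4/3)ϵ, so |6/w + 3/2| < ϵ.

δ = min(2, (4/3)ϵ)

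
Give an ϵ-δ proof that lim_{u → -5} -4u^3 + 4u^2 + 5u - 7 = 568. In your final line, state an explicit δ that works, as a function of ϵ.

δ = min(1, ϵ/403)

Suppose ϵ > 0. We want δ > 0 such that 0 < |u + 5| < δ implies |(-4u^3 + 4u^2 + 5u - 7) − 568| < ϵ.
(-4u^3 + 4u^2 + 5u - 7) − 568 = -4u^3 + 4u^2 + 5u - 575 = (u + 5)(-4u^2 + 24u - 115).
So |(-4u^3 + 4u^2 + 5u - 7) − 568| = |u + 5|·|-4u^2 + 24u - 115|.
Assume first that |u + 5| < 1, so |u| < 6. Then |-4u^2 + 24u - 115| ≤ 4·6^2 + 24·6 + 115 = 403.
Hence |(-4u^3 + 4u^2 + 5u - 7) − 568| ≤ 403|u + 5| < ϵ provided |u + 5| < ϵ/403.
Take δ = min(1, ϵ/403). Then 0 < |u + 5| < δ gives both |u + 5| < 1 and |u + 5| < ϵ/403, so |(-4u^3 + 4u^2 + 5u - 7) − 568| < ϵ.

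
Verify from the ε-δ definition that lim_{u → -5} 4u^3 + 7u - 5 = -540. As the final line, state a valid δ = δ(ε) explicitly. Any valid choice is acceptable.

δ = min(1, ε/371)

Let ε > 0. We want δ > 0 such that 0 < |u + 5| < δ implies |(4u^3 + 7u - 5) + 540| < ε.
(4u^3 + 7u - 5) + 540 = 4u^3 + 7u + 535 = (u + 5)(4u^2 - 20u + 107).
So |(4u^3 + 7u - 5) + 540| = |u + 5|·|4u^2 - 20u + 107|.
Require δ ≤ 1. Then |u + 5| < 1 gives |u| < 6, and by the triangle inequality |4u^2 - 20u + 107| ≤ 4·6^2 + 20·6 + 107 = 371.
Hence |(4u^3 + 7u - 5) + 540| ≤ 371|u + 5| < ε provided |u + 5| < ε/371.
Take δ = min(1, ε/371). Then 0 < |u + 5| < δ gives both |u + 5| < 1 and |u + 5| < ε/371, so |(4u^3 + 7u - 5) + 540| < ε.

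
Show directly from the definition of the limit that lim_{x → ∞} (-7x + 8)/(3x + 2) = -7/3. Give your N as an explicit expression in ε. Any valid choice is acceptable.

N = (38/9)/ε

Suppose ε > 0. We seek N > 0 such that x > N implies |(-7x + 8)/(3x + 2) + 7/3| < ε.
(-7x + 8)/(3x + 2) + 7/3 = (3(-7x + 8) − (-7)(3x + 2)) / (3(3x + 2)) = 38/(3(3x + 2)).
For x > 0 we have 3x + 2 > 3x, so |(-7x + 8)/(3x + 2) + 7/3| = 38/(3(3x + 2)) < 38/(3·3x) = (38/9)/x.
Thus |(-7x + 8)/(3x + 2) + 7/3| < ε whenever x > (38/9)/ε.
Take N = (38/9)/ε. If x > N then |(-7x + 8)/(3x + 2) + 7/3| < (38/9)/x < ε.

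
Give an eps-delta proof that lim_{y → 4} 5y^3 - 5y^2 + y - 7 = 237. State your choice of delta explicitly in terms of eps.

delta = min(1, eps/261)

Let eps > 0. We want delta > 0 such that 0 < |y − 4| < delta implies |(5y^3 - 5y^2 + y - 7) − 237| < eps.
(5y^3 - 5y^2 + y - 7) − 237 = 5y^3 - 5y^2 + y - 244 = (y − 4)(5y^2 + 15y + 61).
So |(5y^3 - 5y^2 + y - 7) − 237| = |y − 4|·|5y^2 + 15y + 61|.
Assume first that |y − 4| < 1, so |y| < 5. Then |5y^2 + 15y + 61| ≤ 5·5^2 + 15·5 + 61 = 261.
Hence |(5y^3 - 5y^2 + y - 7) − 237| ≤ 261|y − 4| < eps provided |y − 4| < eps/261.
Take delta = min(1, eps/261). Then 0 < |y − 4| < delta gives both |y − 4| < 1 and |y − 4| < eps/261, so |(5y^3 - 5y^2 + y - 7) − 237| < eps.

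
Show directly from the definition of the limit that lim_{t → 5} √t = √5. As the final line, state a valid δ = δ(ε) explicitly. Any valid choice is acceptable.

Fix ε > 0. We want δ > 0 such that 0 < |t − 5| < δ implies |√t − √5| < ε.
Rationalise: √t − √5 = (t − 5)/(√t + √5), so |√t − √5| = |t − 5|/(√t + √5).
Restrict δ ≤ 5 so that |t − 5| < 5 forces t > 0, and then √t + √5 > √5.
Hence |√t − √5| < |t − 5|/√5, which is < ε once |t − 5| < √5·ε.
Take δ = min(5, √5·ε). If 0 < |t − 5| < δ then t > 0 and |√t − √5| < |t − 5|/√5 < ε.

δ = min(5, √5·ε)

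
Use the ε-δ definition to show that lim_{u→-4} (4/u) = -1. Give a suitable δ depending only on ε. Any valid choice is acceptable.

Suppose ε > 0. We seek δ > 0 such that 0 < |u + 4| < δ implies |4/u + 1| < ε.
|4/u + 1| = 4·|-4 − u|/(4·|u|) = 4|u + 4|/(4|u|).
Restrict δ ≤ 2. Then |u + 4| < 2 gives |u| > 2, so 4|u| > 8.
Then |4/u + 1| < 4|u + 4|/8, which is < ε when |u + 4| < 2ε.
Take δ = min(2, 2ε). Then 0 < |u + 4| < δ gives both |u + 4| < 2 and |u + 4| < 2ε, so |4/u + 1| < ε.

δ = min(2, 2ε)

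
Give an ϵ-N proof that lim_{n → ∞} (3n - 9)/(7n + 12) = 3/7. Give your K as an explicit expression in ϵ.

Suppose ϵ > 0. For n ≥ 1, |(3n - 9)/(7n + 12) − (3/7)| = |-99|/(7(7n + 12)) = 99/(7(7n + 12)).
Since 7n + 12 ≥ 7n for n ≥ 1, this is ≤ 99/(7·7n) = (99/49)/n.
So |(3n - 9)/(7n + 12) − (3/7)| < ϵ whenever n > (99/49)/ϵ.
Take K = (99/49)/ϵ. If n > K then |(3n - 9)/(7n + 12) − (3/7)| ≤ (99/49)/n < ϵ.

K = (99/49)/ϵ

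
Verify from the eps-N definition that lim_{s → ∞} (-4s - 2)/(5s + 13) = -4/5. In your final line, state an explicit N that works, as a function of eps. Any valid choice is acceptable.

Let eps > 0 be given. We seek N > 0 such that s > N implies |(-4s - 2)/(5s + 13) + 4/5| < eps.
(-4s - 2)/(5s + 13) + 4/5 = (5(-4s - 2) − (-4)(5s + 13)) / (5(5s + 13)) = 42/(5(5s + 13)).
For s > 0 we have 5s + 13 > 5s, so |(-4s - 2)/(5s + 13) + 4/5| = 42/(5(5s + 13)) < 42/(5·5s) = (42/25)/s.
Thus |(-4s - 2)/(5s + 13) + 4/5| < eps whenever s > (42/25)/eps.
Take N = (42/25)/eps. If s > N then |(-4s - 2)/(5s + 13) + 4/5| < (42/25)/s < eps.

N = (42/25)/eps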